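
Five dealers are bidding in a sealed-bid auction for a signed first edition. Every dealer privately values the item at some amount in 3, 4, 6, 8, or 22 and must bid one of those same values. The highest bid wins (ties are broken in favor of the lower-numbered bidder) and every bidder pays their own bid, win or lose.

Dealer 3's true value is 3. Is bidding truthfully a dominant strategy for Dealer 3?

Consider the case where Dealer 1 bids 3, Dealer 2 bids 3, Dealer 4 bids 3 and Dealer 5 bids 3.
Truthful bid 3: loses but pays 3, utility -3.
Bid 4 instead: wins, pays 4, utility 3 - 4 = -1.
Since -1 > -3, bidding 4 is strictly better here, so truthful bidding is not dominant.

No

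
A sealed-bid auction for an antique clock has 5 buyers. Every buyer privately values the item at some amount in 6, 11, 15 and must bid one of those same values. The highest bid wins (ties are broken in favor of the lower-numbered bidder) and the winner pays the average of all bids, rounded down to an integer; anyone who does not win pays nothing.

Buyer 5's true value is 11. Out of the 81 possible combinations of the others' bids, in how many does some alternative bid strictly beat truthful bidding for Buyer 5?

14

Others bid (6, 6, 6, 11): truth gives 0; bid 15 gives 3 > 0. Violating.
Others bid (6, 6, 11, 6): truth gives 0; bid 15 gives 3 > 0. Violating.
Others bid (6, 6, 11, 11): truth gives 0; bid 15 gives 2 > 0. Violating.
Others bid (6, 11, 6, 6): truth gives 0; bid 15 gives 3 > 0. Violating.
Others bid (6, 6, 6, 6): truth gives 4; no alternative beats it.
Others bid (6, 6, 6, 15): truth gives 0; no alternative beats it.
(Checking all 81 profiles: 14 have a profitable deviation, 67 do not.)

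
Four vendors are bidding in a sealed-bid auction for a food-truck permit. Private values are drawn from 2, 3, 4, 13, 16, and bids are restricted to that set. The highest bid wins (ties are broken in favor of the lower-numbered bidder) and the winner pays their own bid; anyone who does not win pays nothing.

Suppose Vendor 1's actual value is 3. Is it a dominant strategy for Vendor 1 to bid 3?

Consider the case where Vendor 2 bids 2, Vendor 3 bids 2 and Vendor 4 bids 2.
Truthful bid 3: wins, pays 3, utility 3 - 3 = 0.
Bid 2 instead: wins, pays 2, utility 3 - 2 = 1.
Since 1 > 0, bidding 2 is strictly better here, so truthful bidding is not dominant.

No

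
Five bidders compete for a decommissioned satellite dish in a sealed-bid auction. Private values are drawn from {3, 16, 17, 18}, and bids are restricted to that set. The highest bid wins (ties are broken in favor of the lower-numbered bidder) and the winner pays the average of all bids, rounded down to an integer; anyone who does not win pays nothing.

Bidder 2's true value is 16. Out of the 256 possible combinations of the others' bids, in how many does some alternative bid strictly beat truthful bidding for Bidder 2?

130

Others bid (3, 3, 3, 17): truth gives 0; bid 17 gives 8 > 0. Violating.
Others bid (3, 3, 3, 18): truth gives 0; bid 18 gives 7 > 0. Violating.
Others bid (3, 3, 16, 17): truth gives 0; bid 17 gives 5 > 0. Violating.
Others bid (3, 3, 16, 18): truth gives 0; bid 18 gives 5 > 0. Violating.
Others bid (3, 3, 3, 3): truth gives 11; no alternative beats it.
Others bid (3, 3, 3, 16): truth gives 8; no alternative beats it.
(Checking all 256 profiles: 130 have a profitable deviation, 126 do not.)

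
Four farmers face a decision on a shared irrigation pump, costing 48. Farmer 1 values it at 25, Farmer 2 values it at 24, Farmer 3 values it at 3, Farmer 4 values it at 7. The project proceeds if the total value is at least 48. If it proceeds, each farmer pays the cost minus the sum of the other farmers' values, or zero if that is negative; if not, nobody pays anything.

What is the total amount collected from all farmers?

27

Total value 59 ≥ cost 48, so it is built.
Farmer 1: others sum to 34; max(0, 48 - 34) = 14.
Farmer 2: others sum to 35; max(0, 48 - 35) = 13.
Farmer 3: others sum to 56; max(0, 48 - 56) = 0.
Farmer 4: others sum to 52; max(0, 48 - 52) = 0.
Total collected = 14 + 13 + 0 + 0 = 27.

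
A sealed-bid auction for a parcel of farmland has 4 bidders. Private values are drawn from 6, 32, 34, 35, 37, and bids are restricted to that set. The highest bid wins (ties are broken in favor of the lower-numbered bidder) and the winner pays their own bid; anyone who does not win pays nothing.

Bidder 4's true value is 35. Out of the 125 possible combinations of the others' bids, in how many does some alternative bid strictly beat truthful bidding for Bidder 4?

8

Others bid (6, 6, 6): truth gives 0; bid 32 gives 3 > 0. Violating.
Others bid (6, 6, 32): truth gives 0; bid 34 gives 1 > 0. Violating.
Others bid (6, 32, 6): truth gives 0; bid 34 gives 1 > 0. Violating.
Others bid (6, 32, 32): truth gives 0; bid 34 gives 1 > 0. Violating.
Others bid (6, 6, 34): truth gives 0; no alternative beats it.
Others bid (6, 6, 35): truth gives 0; no alternative beats it.
(Checking all 125 profiles: 8 have a profitable deviation, 117 do not.)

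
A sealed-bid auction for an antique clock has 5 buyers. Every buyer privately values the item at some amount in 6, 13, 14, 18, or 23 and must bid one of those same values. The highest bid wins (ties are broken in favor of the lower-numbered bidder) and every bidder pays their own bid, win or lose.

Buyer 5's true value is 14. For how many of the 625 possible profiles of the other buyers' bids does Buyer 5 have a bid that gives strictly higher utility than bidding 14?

610

Others bid (6, 6, 6, 6): truth gives 0; bid 13 gives 1 > 0. Violating.
Others bid (6, 6, 6, 14): truth gives -14; bid 18 gives -4 > -14. Violating.
Others bid (6, 6, 6, 18): truth gives -14; bid 6 gives -6 > -14. Violating.
Others bid (6, 6, 6, 23): truth gives -14; bid 6 gives -6 > -14. Violating.
Others bid (6, 6, 6, 13): truth gives 0; no alternative beats it.
Others bid (6, 6, 13, 6): truth gives 0; no alternative beats it.
(Checking all 625 profiles: 610 have a profitable deviation, 15 do not.)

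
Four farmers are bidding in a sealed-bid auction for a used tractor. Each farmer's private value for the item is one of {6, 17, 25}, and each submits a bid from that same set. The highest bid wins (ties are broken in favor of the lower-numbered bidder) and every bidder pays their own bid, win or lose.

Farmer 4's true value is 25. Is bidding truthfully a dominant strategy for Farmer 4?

Consider the case where Farmer 1 bids 6, Farmer 2 bids 6 and Farmer 3 bids 6.
Truthful bid 25: wins, pays 25, utility 25 - 25 = 0.
Bid 17 instead: wins, pays 17, utility 25 - 17 = 8.
Since 8 > 0, bidding 17 is strictly better here, so truthful bidding is not dominant.

No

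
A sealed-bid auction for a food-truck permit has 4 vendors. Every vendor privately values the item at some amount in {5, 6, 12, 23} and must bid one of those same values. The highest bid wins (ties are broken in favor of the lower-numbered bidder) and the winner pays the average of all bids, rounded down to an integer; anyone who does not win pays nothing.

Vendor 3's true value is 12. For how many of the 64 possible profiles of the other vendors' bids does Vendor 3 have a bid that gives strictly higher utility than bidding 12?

Others bid (5, 5, 5): truth gives 6; bid 6 gives 7 > 6. Violating.
Others bid (5, 5, 6): truth gives 5; bid 6 gives 7 > 5. Violating.
Others bid (5, 12, 5): truth gives 0; bid 23 gives 1 > 0. Violating.
Others bid (5, 12, 6): truth gives 0; bid 23 gives 1 > 0. Violating.
Others bid (5, 5, 12): truth gives 4; no alternative beats it.
Others bid (5, 5, 23): truth gives 0; no alternative beats it.
(Checking all 64 profiles: 10 have a profitable deviation, 54 do not.)

10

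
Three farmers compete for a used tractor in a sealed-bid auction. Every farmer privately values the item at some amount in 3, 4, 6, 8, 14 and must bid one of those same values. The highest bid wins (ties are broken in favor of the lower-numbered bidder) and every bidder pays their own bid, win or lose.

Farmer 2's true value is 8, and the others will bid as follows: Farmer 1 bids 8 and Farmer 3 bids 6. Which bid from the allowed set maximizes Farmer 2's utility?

3

Bid 3: loses but pays 3, utility -3.
Bid 4: loses but pays 4, utility -4.
Bid 6: loses but pays 6, utility -6.
Bid 8: loses but pays 8, utility -8.
Bid 14: wins, pays 14, utility 8 - 14 = -6.
The best choice is 3 with utility -3.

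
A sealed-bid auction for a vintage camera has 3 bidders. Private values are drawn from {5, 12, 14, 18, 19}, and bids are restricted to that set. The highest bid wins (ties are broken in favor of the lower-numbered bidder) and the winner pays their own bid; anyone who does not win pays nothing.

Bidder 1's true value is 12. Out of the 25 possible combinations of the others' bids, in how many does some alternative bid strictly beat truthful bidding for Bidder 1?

1

Others bid (5, 5): truth gives 0; bid 5 gives 7 > 0. Violating.
Others bid (5, 12): truth gives 0; no alternative beats it.
Others bid (5, 14): truth gives 0; no alternative beats it.
(Checking all 25 profiles: 1 has a profitable deviation, 24 do not.)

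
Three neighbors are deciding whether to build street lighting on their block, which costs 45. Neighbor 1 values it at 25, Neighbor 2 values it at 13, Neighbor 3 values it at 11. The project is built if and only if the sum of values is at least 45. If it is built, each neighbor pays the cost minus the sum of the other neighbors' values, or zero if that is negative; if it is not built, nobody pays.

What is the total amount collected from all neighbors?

37

Total value 49 ≥ cost 45, so it is built.
Neighbor 1: others sum to 24; max(0, 45 - 24) = 21.
Neighbor 2: others sum to 36; max(0, 45 - 36) = 9.
Neighbor 3: others sum to 38; max(0, 45 - 38) = 7.
Total collected = 21 + 9 + 7 = 37.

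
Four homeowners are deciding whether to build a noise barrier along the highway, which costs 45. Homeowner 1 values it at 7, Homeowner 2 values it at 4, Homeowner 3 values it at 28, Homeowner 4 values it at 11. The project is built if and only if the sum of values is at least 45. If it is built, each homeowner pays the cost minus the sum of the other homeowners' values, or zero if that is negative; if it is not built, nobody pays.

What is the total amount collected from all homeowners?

31

Total value 50 ≥ cost 45, so it is built.
Homeowner 1: others sum to 43; max(0, 45 - 43) = 2.
Homeowner 2: others sum to 46; max(0, 45 - 46) = 0.
Homeowner 3: others sum to 22; max(0, 45 - 22) = 23.
Homeowner 4: others sum to 39; max(0, 45 - 39) = 6.
Total collected = 2 + 0 + 23 + 6 = 31.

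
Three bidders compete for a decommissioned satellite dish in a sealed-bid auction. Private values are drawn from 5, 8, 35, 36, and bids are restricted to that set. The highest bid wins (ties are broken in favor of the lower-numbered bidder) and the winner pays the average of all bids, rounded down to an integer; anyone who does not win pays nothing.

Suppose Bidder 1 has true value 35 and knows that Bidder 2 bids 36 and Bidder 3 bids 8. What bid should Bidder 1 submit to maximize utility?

36

Bid 5: loses, pays 0, utility 0.
Bid 8: loses, pays 0, utility 0.
Bid 35: loses, pays 0, utility 0.
Bid 36: wins, pays 26, utility 35 - 26 = 9.
The best choice is 36 with utility 9.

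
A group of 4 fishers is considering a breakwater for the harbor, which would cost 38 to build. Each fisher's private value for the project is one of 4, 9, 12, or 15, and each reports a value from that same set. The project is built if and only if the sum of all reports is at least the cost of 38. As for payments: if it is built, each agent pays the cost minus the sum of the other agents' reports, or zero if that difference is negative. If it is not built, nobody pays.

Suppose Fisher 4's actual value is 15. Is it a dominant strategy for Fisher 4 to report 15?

Yes

Check each profile of the others' reports and compare truth against every alternative report.
Others report (4, 9, 12): truth gives 2, best alternative gives 0.
Others report (4, 12, 9): truth gives 2, best alternative gives 0.
Others report (9, 4, 12): truth gives 2, best alternative gives 0.
Others report (9, 12, 4): truth gives 2, best alternative gives 0.
Others report (12, 4, 9): truth gives 2, best alternative gives 0.
Others report (12, 9, 4): truth gives 2, best alternative gives 0.
(Remaining 58 profiles checked similarly; truth is weakly best in each.)
In every case the truthful report is at least as good as any alternative, so it is a dominant strategy.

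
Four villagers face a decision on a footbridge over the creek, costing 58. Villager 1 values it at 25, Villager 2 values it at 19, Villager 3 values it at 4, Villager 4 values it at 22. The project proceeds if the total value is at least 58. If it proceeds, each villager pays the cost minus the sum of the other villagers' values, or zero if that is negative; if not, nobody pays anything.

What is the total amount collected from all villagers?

Total value 70 ≥ cost 58, so it is built.
Villager 1: others sum to 45; max(0, 58 - 45) = 13.
Villager 2: others sum to 51; max(0, 58 - 51) = 7.
Villager 3: others sum to 66; max(0, 58 - 66) = 0.
Villager 4: others sum to 48; max(0, 58 - 48) = 10.
Total collected = 13 + 7 + 0 + 10 = 30.

30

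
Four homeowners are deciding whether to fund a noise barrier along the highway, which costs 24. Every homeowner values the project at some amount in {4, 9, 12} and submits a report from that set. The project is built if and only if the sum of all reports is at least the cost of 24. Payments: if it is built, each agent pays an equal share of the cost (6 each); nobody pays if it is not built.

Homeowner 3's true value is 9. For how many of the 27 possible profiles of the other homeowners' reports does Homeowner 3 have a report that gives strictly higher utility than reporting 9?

Others report (4, 4, 4): truth gives 0; report 12 gives 3 > 0. Violating.
Others report (4, 4, 9): truth gives 3; no alternative beats it.
Others report (4, 4, 12): truth gives 3; no alternative beats it.
(Checking all 27 profiles: 1 has a profitable deviation, 26 do not.)

1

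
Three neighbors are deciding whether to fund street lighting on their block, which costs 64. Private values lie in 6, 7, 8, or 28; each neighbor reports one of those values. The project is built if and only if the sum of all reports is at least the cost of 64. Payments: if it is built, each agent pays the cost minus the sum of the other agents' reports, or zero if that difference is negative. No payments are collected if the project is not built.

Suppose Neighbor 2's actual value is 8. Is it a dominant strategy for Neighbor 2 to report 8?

Check each profile of the others' reports and compare truth against every alternative report.
Others report (6, 6): truth gives 0, best alternative gives 0.
Others report (6, 7): truth gives 0, best alternative gives 0.
Others report (6, 8): truth gives 0, best alternative gives 0.
Others report (6, 28): truth gives 0, best alternative gives 0.
Others report (7, 6): truth gives 0, best alternative gives 0.
Others report (7, 7): truth gives 0, best alternative gives 0.
(Remaining 10 profiles checked similarly; truth is weakly best in each.)
In every case the truthful report is at least as good as any alternative, so it is a dominant strategy.

Yes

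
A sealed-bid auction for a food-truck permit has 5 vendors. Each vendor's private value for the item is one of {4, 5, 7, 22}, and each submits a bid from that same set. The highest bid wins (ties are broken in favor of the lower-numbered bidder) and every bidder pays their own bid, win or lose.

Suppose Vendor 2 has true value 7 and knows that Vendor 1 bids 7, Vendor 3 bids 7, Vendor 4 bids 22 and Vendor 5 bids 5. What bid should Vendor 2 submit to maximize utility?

Bid 4: loses but pays 4, utility -4.
Bid 5: loses but pays 5, utility -5.
Bid 7: loses but pays 7, utility -7.
Bid 22: wins, pays 22, utility 7 - 22 = -15.
The best choice is 4 with utility -4.

4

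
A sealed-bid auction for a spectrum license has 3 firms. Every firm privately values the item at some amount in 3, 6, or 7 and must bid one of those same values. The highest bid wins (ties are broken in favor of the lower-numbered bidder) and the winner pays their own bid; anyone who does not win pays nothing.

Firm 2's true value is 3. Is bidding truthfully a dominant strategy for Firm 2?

Yes

Check each profile of the others' bids and compare truth against every alternative bid.
Others bid (3, 3): truth gives 0, best alternative gives -3.
Others bid (3, 6): truth gives 0, best alternative gives -3.
Others bid (3, 7): truth gives 0, best alternative gives 0.
Others bid (6, 3): truth gives 0, best alternative gives 0.
Others bid (6, 6): truth gives 0, best alternative gives 0.
Others bid (6, 7): truth gives 0, best alternative gives 0.
(Remaining 3 profiles checked similarly; truth is weakly best in each.)
In every case the truthful bid is at least as good as any alternative, so it is a dominant strategy.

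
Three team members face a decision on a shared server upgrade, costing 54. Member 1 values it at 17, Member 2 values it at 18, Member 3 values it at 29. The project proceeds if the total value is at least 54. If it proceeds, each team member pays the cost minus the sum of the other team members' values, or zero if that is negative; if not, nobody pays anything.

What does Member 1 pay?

Total value 64 ≥ cost 54, so the project is built.
The other team members' values sum to 47.
Cost minus that sum is 54 - 47 = 7.

7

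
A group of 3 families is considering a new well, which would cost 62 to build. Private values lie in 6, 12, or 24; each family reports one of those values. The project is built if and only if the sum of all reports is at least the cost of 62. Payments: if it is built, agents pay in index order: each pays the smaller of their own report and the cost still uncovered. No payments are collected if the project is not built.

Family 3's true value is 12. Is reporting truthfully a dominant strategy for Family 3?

Check each profile of the others' reports and compare truth against every alternative report.
Others report (6, 6): truth gives 0, best alternative gives 0.
Others report (6, 12): truth gives 0, best alternative gives 0.
Others report (6, 24): truth gives 0, best alternative gives 0.
Others report (12, 6): truth gives 0, best alternative gives 0.
Others report (12, 12): truth gives 0, best alternative gives 0.
Others report (12, 24): truth gives 0, best alternative gives 0.
(Remaining 3 profiles checked similarly; truth is weakly best in each.)
In every case the truthful report is at least as good as any alternative, so it is a dominant strategy.

Yes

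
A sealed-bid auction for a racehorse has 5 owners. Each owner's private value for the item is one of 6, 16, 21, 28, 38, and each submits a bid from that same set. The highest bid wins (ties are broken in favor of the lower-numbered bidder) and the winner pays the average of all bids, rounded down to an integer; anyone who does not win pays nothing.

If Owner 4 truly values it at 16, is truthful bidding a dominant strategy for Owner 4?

Consider the case where Owner 1 bids 6, Owner 2 bids 6, Owner 3 bids 6 and Owner 5 bids 21.
Truthful bid 16: loses, pays 0, utility 0.
Bid 21 instead: wins, pays 12, utility 16 - 12 = 4.
Since 4 > 0, bidding 21 is strictly better here, so truthful bidding is not dominant.

No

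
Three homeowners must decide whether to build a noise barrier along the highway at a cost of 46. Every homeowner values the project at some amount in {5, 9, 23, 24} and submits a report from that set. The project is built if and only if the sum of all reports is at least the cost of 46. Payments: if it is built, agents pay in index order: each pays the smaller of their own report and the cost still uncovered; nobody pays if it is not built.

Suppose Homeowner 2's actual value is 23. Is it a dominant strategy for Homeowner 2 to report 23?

Consider the case where Homeowner 1 reports 23 and Homeowner 3 reports 23.
Truthful report 23: project built, pays 23, utility 23 - 23 = 0.
Report 5 instead: project built, pays 5, utility 23 - 5 = 18.
Since 18 > 0, reporting 5 is strictly better here, so truthful reporting is not dominant.

No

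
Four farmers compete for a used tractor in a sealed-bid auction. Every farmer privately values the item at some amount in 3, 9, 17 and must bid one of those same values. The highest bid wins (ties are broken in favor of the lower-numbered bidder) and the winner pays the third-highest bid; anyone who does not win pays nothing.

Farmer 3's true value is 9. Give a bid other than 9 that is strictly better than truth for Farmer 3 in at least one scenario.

17

Suppose Farmer 1 bids 3, Farmer 2 bids 3 and Farmer 4 bids 17.
Bid 9: loses, pays 0, utility 0.
Bid 17: wins, pays 3, utility 9 - 3 = 6.
So bidding 17 beats truth here (6 > 0).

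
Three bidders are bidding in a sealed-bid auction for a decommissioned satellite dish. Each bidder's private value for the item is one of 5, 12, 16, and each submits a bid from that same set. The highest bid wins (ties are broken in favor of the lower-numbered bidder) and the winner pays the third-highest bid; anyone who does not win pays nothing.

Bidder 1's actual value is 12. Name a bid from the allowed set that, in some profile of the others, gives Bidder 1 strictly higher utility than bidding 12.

Suppose Bidder 2 bids 5 and Bidder 3 bids 16.
Bid 12: loses, pays 0, utility 0.
Bid 16: wins, pays 5, utility 12 - 5 = 7.
So bidding 16 beats truth here (7 > 0).

16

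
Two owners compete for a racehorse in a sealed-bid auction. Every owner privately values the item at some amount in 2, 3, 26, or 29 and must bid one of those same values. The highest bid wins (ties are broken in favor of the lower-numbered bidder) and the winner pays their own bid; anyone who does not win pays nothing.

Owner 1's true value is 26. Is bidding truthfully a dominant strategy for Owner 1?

No

Consider the case where Owner 2 bids 2.
Truthful bid 26: wins, pays 26, utility 26 - 26 = 0.
Bid 2 instead: wins, pays 2, utility 26 - 2 = 24.
Since 24 > 0, bidding 2 is strictly better here, so truthful bidding is not dominant.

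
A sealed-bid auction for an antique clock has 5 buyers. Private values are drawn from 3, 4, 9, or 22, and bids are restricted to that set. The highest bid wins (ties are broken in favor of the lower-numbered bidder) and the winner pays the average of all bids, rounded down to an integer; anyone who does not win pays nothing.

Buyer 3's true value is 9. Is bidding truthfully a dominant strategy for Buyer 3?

Consider the case where Buyer 1 bids 3, Buyer 2 bids 3, Buyer 4 bids 3 and Buyer 5 bids 3.
Truthful bid 9: wins, pays 4, utility 9 - 4 = 5.
Bid 4 instead: wins, pays 3, utility 9 - 3 = 6.
Since 6 > 5, bidding 4 is strictly better here, so truthful bidding is not dominant.

No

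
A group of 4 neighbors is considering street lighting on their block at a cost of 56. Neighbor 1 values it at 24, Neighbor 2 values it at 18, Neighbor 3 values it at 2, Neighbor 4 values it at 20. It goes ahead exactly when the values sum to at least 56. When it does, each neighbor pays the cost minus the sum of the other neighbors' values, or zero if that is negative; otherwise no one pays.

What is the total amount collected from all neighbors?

Total value 64 ≥ cost 56, so it is built.
Neighbor 1: others sum to 40; max(0, 56 - 40) = 16.
Neighbor 2: others sum to 46; max(0, 56 - 46) = 10.
Neighbor 3: others sum to 62; max(0, 56 - 62) = 0.
Neighbor 4: others sum to 44; max(0, 56 - 44) = 12.
Total collected = 16 + 10 + 0 + 12 = 38.

38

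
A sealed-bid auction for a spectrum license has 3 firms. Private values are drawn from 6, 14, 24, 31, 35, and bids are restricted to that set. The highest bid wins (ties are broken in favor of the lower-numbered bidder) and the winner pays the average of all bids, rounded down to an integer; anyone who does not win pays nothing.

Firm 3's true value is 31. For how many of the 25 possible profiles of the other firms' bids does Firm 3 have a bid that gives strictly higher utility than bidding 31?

Others bid (6, 6): truth gives 17; bid 14 gives 23 > 17. Violating.
Others bid (6, 14): truth gives 14; bid 24 gives 17 > 14. Violating.
Others bid (6, 31): truth gives 0; bid 35 gives 7 > 0. Violating.
Others bid (14, 6): truth gives 14; bid 24 gives 17 > 14. Violating.
Others bid (6, 24): truth gives 11; no alternative beats it.
Others bid (6, 35): truth gives 0; no alternative beats it.
(Checking all 25 profiles: 10 have a profitable deviation, 15 do not.)

10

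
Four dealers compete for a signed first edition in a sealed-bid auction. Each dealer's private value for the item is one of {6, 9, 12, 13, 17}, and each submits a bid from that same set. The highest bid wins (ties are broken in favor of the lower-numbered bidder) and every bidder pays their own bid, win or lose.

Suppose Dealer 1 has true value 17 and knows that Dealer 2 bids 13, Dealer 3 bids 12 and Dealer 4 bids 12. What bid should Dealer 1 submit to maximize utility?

Bid 6: loses but pays 6, utility -6.
Bid 9: loses but pays 9, utility -9.
Bid 12: loses but pays 12, utility -12.
Bid 13: wins, pays 13, utility 17 - 13 = 4.
Bid 17: wins, pays 17, utility 17 - 17 = 0.
The best choice is 13 with utility 4.

13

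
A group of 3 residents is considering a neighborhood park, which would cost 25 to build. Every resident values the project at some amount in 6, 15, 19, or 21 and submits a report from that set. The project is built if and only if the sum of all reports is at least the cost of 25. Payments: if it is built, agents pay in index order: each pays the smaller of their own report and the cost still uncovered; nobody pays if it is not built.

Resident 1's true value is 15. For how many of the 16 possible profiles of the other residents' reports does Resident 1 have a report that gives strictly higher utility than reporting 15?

Others report (6, 15): truth gives 0; report 6 gives 9 > 0. Violating.
Others report (6, 19): truth gives 0; report 6 gives 9 > 0. Violating.
Others report (6, 21): truth gives 0; report 6 gives 9 > 0. Violating.
Others report (15, 6): truth gives 0; report 6 gives 9 > 0. Violating.
Others report (6, 6): truth gives 0; no alternative beats it.
(Checking all 16 profiles: 15 have a profitable deviation, 1 does not.)

15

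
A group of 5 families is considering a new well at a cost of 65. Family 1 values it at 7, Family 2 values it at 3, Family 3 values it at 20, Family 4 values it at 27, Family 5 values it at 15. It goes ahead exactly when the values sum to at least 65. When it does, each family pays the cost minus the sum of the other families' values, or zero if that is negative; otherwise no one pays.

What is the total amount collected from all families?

41

Total value 72 ≥ cost 65, so it is built.
Family 1: others sum to 65; max(0, 65 - 65) = 0.
Family 2: others sum to 69; max(0, 65 - 69) = 0.
Family 3: others sum to 52; max(0, 65 - 52) = 13.
Family 4: others sum to 45; max(0, 65 - 45) = 20.
Family 5: others sum to 57; max(0, 65 - 57) = 8.
Total collected = 0 + 0 + 13 + 20 + 8 = 41.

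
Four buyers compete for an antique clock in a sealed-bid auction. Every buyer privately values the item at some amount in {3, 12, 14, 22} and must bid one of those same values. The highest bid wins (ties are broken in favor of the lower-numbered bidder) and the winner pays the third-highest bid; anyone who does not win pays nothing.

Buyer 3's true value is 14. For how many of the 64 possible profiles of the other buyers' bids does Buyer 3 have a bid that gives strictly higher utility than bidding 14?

Others bid (3, 3, 22): truth gives 0; bid 22 gives 11 > 0. Violating.
Others bid (3, 12, 22): truth gives 0; bid 22 gives 2 > 0. Violating.
Others bid (3, 14, 3): truth gives 0; bid 22 gives 11 > 0. Violating.
Others bid (3, 14, 12): truth gives 0; bid 22 gives 2 > 0. Violating.
Others bid (3, 3, 3): truth gives 11; no alternative beats it.
Others bid (3, 3, 12): truth gives 11; no alternative beats it.
(Checking all 64 profiles: 12 have a profitable deviation, 52 do not.)

12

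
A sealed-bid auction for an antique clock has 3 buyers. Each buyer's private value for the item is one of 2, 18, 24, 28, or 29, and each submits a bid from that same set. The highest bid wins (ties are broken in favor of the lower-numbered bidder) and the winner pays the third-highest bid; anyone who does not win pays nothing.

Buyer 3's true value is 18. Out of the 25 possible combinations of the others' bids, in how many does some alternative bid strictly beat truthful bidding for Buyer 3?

6

Others bid (2, 18): truth gives 0; bid 24 gives 16 > 0. Violating.
Others bid (2, 24): truth gives 0; bid 28 gives 16 > 0. Violating.
Others bid (2, 28): truth gives 0; bid 29 gives 16 > 0. Violating.
Others bid (18, 2): truth gives 0; bid 24 gives 16 > 0. Violating.
Others bid (2, 2): truth gives 16; no alternative beats it.
Others bid (2, 29): truth gives 0; no alternative beats it.
(Checking all 25 profiles: 6 have a profitable deviation, 19 do not.)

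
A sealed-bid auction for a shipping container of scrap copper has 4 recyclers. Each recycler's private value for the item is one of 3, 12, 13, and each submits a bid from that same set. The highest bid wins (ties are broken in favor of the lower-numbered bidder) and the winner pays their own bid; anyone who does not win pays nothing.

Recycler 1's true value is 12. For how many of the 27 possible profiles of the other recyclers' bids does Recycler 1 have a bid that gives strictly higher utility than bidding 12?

Others bid (3, 3, 3): truth gives 0; bid 3 gives 9 > 0. Violating.
Others bid (3, 3, 12): truth gives 0; no alternative beats it.
Others bid (3, 3, 13): truth gives 0; no alternative beats it.
(Checking all 27 profiles: 1 has a profitable deviation, 26 do not.)

1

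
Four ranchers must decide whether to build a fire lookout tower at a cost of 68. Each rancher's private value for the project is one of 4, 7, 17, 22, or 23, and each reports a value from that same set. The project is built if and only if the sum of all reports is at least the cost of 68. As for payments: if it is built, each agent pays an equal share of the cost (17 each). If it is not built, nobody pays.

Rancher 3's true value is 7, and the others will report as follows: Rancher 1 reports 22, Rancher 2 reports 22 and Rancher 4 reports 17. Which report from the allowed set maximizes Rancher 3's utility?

4

Report 4: project not built, utility 0.
Report 7: project built, pays 17, utility 7 - 17 = -10.
Report 17: project built, pays 17, utility 7 - 17 = -10.
Report 22: project built, pays 17, utility 7 - 17 = -10.
Report 23: project built, pays 17, utility 7 - 17 = -10.
The best choice is 4 with utility 0.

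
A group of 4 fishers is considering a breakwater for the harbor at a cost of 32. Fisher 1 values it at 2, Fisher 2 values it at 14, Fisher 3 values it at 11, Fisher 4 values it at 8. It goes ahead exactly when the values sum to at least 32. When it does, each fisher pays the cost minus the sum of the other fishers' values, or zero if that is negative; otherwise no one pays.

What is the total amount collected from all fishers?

24

Total value 35 ≥ cost 32, so it is built.
Fisher 1: others sum to 33; max(0, 32 - 33) = 0.
Fisher 2: others sum to 21; max(0, 32 - 21) = 11.
Fisher 3: others sum to 24; max(0, 32 - 24) = 8.
Fisher 4: others sum to 27; max(0, 32 - 27) = 5.
Total collected = 0 + 11 + 8 + 5 = 24.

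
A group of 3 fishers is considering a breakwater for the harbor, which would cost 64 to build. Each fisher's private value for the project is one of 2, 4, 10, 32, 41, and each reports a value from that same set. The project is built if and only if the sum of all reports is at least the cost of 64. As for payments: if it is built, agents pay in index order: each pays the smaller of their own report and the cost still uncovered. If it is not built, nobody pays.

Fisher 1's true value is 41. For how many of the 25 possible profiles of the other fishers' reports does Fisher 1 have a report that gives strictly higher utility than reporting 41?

Others report (2, 32): truth gives 0; report 32 gives 9 > 0. Violating.
Others report (2, 41): truth gives 0; report 32 gives 9 > 0. Violating.
Others report (4, 32): truth gives 0; report 32 gives 9 > 0. Violating.
Others report (4, 41): truth gives 0; report 32 gives 9 > 0. Violating.
Others report (2, 2): truth gives 0; no alternative beats it.
Others report (2, 4): truth gives 0; no alternative beats it.
(Checking all 25 profiles: 16 have a profitable deviation, 9 do not.)

16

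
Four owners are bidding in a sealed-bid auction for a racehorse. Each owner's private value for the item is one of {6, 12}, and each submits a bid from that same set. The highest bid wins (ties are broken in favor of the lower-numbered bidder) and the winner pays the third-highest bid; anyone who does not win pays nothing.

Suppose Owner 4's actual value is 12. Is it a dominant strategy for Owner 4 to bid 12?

Check each profile of the others' bids and compare truth against every alternative bid.
Others bid (6, 6, 6): truth gives 6, best alternative gives 0.
Others bid (6, 6, 12): truth gives 0, best alternative gives 0.
Others bid (6, 12, 6): truth gives 0, best alternative gives 0.
Others bid (6, 12, 12): truth gives 0, best alternative gives 0.
Others bid (12, 6, 6): truth gives 0, best alternative gives 0.
Others bid (12, 6, 12): truth gives 0, best alternative gives 0.
(Remaining 2 profiles checked similarly; truth is weakly best in each.)
In every case the truthful bid is at least as good as any alternative, so it is a dominant strategy.

Yes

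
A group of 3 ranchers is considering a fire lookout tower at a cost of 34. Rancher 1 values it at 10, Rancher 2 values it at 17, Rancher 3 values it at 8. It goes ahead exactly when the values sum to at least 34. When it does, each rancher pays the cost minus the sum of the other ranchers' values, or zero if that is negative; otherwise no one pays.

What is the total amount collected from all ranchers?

32

Total value 35 ≥ cost 34, so it is built.
Rancher 1: others sum to 25; max(0, 34 - 25) = 9.
Rancher 2: others sum to 18; max(0, 34 - 18) = 16.
Rancher 3: others sum to 27; max(0, 34 - 27) = 7.
Total collected = 9 + 16 + 7 = 32.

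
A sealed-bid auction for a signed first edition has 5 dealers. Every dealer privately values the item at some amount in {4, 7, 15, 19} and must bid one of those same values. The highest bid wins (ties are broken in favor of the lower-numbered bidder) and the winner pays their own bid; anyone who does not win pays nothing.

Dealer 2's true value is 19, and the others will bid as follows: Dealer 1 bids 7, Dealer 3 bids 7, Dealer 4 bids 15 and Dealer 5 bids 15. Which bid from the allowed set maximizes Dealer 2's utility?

Bid 4: loses, pays 0, utility 0.
Bid 7: loses, pays 0, utility 0.
Bid 15: wins, pays 15, utility 19 - 15 = 4.
Bid 19: wins, pays 19, utility 19 - 19 = 0.
The best choice is 15 with utility 4.

15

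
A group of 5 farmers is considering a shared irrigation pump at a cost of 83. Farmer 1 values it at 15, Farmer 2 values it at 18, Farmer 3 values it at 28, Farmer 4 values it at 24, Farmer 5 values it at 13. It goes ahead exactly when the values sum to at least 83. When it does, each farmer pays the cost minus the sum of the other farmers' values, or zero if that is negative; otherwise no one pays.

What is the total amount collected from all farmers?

Total value 98 ≥ cost 83, so it is built.
Farmer 1: others sum to 83; max(0, 83 - 83) = 0.
Farmer 2: others sum to 80; max(0, 83 - 80) = 3.
Farmer 3: others sum to 70; max(0, 83 - 70) = 13.
Farmer 4: others sum to 74; max(0, 83 - 74) = 9.
Farmer 5: others sum to 85; max(0, 83 - 85) = 0.
Total collected = 0 + 3 + 13 + 9 + 0 = 25.

25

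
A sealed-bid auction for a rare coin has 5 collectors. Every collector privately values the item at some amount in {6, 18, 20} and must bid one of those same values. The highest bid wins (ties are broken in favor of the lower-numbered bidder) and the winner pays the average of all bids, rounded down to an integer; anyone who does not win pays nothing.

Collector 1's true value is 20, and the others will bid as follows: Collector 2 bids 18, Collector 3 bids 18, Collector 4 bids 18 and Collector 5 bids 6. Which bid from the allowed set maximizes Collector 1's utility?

18

Bid 6: loses, pays 0, utility 0.
Bid 18: wins, pays 15, utility 20 - 15 = 5.
Bid 20: wins, pays 16, utility 20 - 16 = 4.
The best choice is 18 with utility 5.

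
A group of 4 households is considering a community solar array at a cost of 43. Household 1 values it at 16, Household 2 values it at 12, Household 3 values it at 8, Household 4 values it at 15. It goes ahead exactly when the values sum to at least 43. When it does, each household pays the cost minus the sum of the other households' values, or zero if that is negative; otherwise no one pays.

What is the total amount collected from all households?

Total value 51 ≥ cost 43, so it is built.
Household 1: others sum to 35; max(0, 43 - 35) = 8.
Household 2: others sum to 39; max(0, 43 - 39) = 4.
Household 3: others sum to 43; max(0, 43 - 43) = 0.
Household 4: others sum to 36; max(0, 43 - 36) = 7.
Total collected = 8 + 4 + 0 + 7 = 19.

19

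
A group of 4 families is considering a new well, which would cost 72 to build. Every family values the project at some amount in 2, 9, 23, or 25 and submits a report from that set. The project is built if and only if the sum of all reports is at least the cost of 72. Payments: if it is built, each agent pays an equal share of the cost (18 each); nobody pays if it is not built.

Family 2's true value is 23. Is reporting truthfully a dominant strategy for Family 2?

No

Consider the case where Family 1 reports 2, Family 3 reports 23 and Family 4 reports 23.
Truthful report 23: project not built, utility 0.
Report 25 instead: project built, pays 18, utility 23 - 18 = 5.
Since 5 > 0, reporting 25 is strictly better here, so truthful reporting is not dominant.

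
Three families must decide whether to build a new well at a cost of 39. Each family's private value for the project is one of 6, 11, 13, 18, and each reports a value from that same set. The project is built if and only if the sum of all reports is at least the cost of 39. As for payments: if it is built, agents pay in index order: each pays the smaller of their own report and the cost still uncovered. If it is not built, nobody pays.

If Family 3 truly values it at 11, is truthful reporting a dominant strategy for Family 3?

Yes

Check each profile of the others' reports and compare truth against every alternative report.
Others report (18, 18): truth gives 8, best alternative gives 8.
Others report (13, 18): truth gives 3, best alternative gives 3.
Others report (18, 13): truth gives 3, best alternative gives 3.
Others report (11, 18): truth gives 1, best alternative gives 1.
Others report (18, 11): truth gives 1, best alternative gives 1.
Others report (6, 6): truth gives 0, best alternative gives 0.
(Remaining 10 profiles checked similarly; truth is weakly best in each.)
In every case the truthful report is at least as good as any alternative, so it is a dominant strategy.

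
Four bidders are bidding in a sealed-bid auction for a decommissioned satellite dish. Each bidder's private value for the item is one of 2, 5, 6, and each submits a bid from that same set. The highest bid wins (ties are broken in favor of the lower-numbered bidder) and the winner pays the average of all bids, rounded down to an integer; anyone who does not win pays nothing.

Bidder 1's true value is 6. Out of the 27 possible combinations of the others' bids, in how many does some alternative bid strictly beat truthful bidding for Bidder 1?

Others bid (2, 2, 2): truth gives 3; bid 2 gives 4 > 3. Violating.
Others bid (2, 2, 5): truth gives 3; no alternative beats it.
Others bid (2, 2, 6): truth gives 2; no alternative beats it.
(Checking all 27 profiles: 1 has a profitable deviation, 26 do not.)

1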